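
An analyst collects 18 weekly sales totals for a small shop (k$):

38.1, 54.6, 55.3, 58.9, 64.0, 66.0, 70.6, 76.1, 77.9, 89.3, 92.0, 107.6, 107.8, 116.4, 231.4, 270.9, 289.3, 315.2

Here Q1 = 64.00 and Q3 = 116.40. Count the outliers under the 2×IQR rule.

IQR = 52.40; fences at 64.00 − 104.80 = -40.80 and 116.40 + 104.80 = 221.20.
Outside the cutoffs: 231.4, 270.9, 289.3, 315.2.

4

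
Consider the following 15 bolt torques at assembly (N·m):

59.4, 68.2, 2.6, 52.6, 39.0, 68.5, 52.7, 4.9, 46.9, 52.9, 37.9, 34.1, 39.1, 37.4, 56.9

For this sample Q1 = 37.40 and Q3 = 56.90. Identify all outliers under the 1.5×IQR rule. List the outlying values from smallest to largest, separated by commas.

IQR = Q3 − Q1 = 56.90 − 37.40 = 19.50.
Lower fence = Q1 − 1.5·IQR = 37.40 − 29.25 = 8.15.
Upper fence = Q3 + 1.5·IQR = 56.90 + 29.25 = 86.15.
2.6 < 8.15 → outlier.
4.9 < 8.15 → outlier.
All remaining values lie within [8.15, 86.15].

2.6, 4.9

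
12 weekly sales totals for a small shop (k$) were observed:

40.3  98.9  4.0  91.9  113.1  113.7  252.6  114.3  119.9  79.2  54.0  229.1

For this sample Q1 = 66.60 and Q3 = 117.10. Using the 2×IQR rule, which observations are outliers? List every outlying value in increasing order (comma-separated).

IQR = Q3 − Q1 = 117.10 − 66.60 = 50.50.
Lower fence = Q1 − 2·IQR = 66.60 − 101.00 = -34.40.
Upper fence = Q3 + 2·IQR = 117.10 + 101.00 = 218.10.
229.1 > 218.10 → outlier.
252.6 > 218.10 → outlier.
All remaining values lie within [-34.40, 218.10].

229.1, 252.6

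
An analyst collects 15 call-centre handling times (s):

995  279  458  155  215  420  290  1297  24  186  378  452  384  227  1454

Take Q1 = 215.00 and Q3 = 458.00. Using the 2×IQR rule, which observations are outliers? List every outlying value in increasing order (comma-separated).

995, 1297, 1454

IQR = Q3 − Q1 = 458.00 − 215.00 = 243.00.
Lower fence = Q1 − 2·IQR = 215.00 − 486.00 = -271.00.
Upper fence = Q3 + 2·IQR = 458.00 + 486.00 = 944.00.
995 > 944.00 → outlier.
1297 > 944.00 → outlier.
1454 > 944.00 → outlier.
All remaining values lie within [-271.00, 944.00].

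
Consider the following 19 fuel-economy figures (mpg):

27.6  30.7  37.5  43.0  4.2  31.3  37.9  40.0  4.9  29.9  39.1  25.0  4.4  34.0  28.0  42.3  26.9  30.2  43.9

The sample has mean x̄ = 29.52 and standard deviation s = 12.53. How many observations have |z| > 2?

Cutoffs: x̄ ± 2s = [4.46, 54.58].
Outside the cutoffs: 4.2, 4.4.

2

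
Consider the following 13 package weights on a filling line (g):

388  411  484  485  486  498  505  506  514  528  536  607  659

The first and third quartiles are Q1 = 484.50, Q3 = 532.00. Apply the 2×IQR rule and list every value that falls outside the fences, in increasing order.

388, 659

IQR = Q3 − Q1 = 532.00 − 484.50 = 47.50.
Lower fence = Q1 − 2·IQR = 484.50 − 95.00 = 389.50.
Upper fence = Q3 + 2·IQR = 532.00 + 95.00 = 627.00.
388 < 389.50 → outlier.
659 > 627.00 → outlier.
All remaining values lie within [389.50, 627.00].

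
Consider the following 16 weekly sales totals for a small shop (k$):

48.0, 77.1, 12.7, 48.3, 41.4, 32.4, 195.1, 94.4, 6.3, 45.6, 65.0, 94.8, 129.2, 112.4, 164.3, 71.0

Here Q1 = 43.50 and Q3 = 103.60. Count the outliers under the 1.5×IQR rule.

IQR = 60.10; fences at 43.50 − 90.15 = -46.65 and 103.60 + 90.15 = 193.75.
Outside the cutoffs: 195.1.

1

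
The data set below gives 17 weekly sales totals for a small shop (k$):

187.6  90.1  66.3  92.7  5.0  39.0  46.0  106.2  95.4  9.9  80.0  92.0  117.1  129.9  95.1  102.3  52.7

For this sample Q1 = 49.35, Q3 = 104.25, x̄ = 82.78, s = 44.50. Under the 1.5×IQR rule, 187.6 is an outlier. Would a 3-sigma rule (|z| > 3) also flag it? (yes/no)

no

z = (187.6 − 82.78) / 44.50 = 2.36.
|z| = 2.36 ≤ 3.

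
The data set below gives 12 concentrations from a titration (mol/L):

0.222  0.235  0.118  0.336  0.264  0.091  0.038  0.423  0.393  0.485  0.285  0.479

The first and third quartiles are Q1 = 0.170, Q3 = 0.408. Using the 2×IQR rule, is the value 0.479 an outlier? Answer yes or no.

IQR = Q3 − Q1 = 0.408 − 0.170 = 0.238.
Lower fence = Q1 − 2·IQR = 0.170 − 0.476 = -0.306.
Upper fence = Q3 + 2·IQR = 0.408 + 0.476 = 0.884.
0.479 lies within [-0.306, 0.884].

no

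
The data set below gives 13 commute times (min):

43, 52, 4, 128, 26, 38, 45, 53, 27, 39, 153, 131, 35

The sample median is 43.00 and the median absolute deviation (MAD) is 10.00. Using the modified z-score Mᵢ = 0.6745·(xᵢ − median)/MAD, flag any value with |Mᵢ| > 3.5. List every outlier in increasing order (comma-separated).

128, 131, 153

|Mᵢ| > 3.5 ⇔ |xᵢ − 43.00| > 3.5·10.00/0.6745 = 51.89.
So outliers lie outside [-8.89, 94.89].
128: M = 5.73 → outlier.
131: M = 5.94 → outlier.
153: M = 7.42 → outlier.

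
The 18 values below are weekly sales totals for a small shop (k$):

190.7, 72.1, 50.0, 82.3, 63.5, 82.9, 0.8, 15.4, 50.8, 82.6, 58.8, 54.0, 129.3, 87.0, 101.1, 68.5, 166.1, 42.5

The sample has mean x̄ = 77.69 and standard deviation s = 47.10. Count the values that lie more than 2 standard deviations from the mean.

Cutoffs: x̄ ± 2s = [-16.51, 171.89].
Outside the cutoffs: 190.7.

1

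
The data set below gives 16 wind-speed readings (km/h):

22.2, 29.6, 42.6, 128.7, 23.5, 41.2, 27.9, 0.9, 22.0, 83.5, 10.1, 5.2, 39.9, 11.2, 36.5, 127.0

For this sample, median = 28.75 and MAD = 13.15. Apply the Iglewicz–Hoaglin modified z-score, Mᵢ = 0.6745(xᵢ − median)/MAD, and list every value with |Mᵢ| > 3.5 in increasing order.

|Mᵢ| > 3.5 ⇔ |xᵢ − 28.75| > 3.5·13.15/0.6745 = 68.24.
So outliers lie outside [-39.49, 96.99].
127.0: M = 5.04 → outlier.
128.7: M = 5.13 → outlier.

127.0, 128.7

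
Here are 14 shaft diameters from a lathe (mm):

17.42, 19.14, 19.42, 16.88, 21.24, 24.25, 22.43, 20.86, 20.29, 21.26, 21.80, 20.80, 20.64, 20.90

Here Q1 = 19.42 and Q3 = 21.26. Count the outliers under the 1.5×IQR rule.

IQR = 1.84; fences at 19.42 − 2.76 = 16.66 and 21.26 + 2.76 = 24.02.
Outside the cutoffs: 24.25.

1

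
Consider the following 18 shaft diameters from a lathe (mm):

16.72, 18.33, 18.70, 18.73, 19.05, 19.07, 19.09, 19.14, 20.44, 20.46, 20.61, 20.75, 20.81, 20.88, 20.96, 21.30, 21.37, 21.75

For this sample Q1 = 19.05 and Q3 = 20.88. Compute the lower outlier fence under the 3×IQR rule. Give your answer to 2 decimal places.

13.56

IQR = Q3 − Q1 = 20.88 − 19.05 = 1.83.
Lower fence = Q1 − 3·IQR = 19.05 − 5.49 = 13.56.
Upper fence = Q3 + 3·IQR = 20.88 + 5.49 = 26.37.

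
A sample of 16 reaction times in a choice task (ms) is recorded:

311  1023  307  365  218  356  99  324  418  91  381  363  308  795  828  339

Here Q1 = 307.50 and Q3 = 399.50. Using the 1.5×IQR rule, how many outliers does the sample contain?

IQR = 92.00; fences at 307.50 − 138.00 = 169.50 and 399.50 + 138.00 = 537.50.
Outside the cutoffs: 91, 99, 795, 828, 1023.

5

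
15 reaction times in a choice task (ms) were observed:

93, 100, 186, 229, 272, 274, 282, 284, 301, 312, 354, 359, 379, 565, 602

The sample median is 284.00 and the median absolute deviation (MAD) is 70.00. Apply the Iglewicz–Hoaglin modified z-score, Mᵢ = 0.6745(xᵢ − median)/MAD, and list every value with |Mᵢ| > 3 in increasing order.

|Mᵢ| > 3 ⇔ |xᵢ − 284.00| > 3·70.00/0.6745 = 311.34.
So outliers lie outside [-27.34, 595.34].
602: M = 3.06 → outlier.

602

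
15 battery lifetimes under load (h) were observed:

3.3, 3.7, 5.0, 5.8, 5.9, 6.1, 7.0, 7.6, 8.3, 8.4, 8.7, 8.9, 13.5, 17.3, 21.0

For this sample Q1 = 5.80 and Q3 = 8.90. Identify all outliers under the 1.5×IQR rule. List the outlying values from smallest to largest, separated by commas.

IQR = Q3 − Q1 = 8.90 − 5.80 = 3.10.
Lower fence = Q1 − 1.5·IQR = 5.80 − 4.65 = 1.15.
Upper fence = Q3 + 1.5·IQR = 8.90 + 4.65 = 13.55.
17.3 > 13.55 → outlier.
21.0 > 13.55 → outlier.
All remaining values lie within [1.15, 13.55].

17.3, 21.0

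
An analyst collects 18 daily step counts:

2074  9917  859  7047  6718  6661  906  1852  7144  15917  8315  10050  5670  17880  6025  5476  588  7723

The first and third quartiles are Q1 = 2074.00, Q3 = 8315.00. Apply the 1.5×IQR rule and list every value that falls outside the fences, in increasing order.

IQR = Q3 − Q1 = 8315.00 − 2074.00 = 6241.00.
Lower fence = Q1 − 1.5·IQR = 2074.00 − 9361.50 = -7287.50.
Upper fence = Q3 + 1.5·IQR = 8315.00 + 9361.50 = 17676.50.
17880 > 17676.50 → outlier.
All remaining values lie within [-7287.50, 17676.50].

17880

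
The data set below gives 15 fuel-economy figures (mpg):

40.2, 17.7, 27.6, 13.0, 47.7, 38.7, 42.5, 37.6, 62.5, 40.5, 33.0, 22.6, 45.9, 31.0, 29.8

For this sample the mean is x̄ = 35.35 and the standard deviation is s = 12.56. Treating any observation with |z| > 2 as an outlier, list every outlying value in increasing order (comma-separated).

62.5

Cutoffs at x̄ ± 2s: 35.35 ± 2·12.56 = [10.23, 60.47].
62.5: z = 2.16, |z| > 2 → outlier.
Every other value lies within [10.23, 60.47].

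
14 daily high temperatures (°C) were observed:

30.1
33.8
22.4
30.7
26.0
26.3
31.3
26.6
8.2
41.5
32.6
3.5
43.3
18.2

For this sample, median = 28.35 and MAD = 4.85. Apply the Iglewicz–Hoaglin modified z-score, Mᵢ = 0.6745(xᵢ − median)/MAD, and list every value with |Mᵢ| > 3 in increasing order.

3.5

|Mᵢ| > 3 ⇔ |xᵢ − 28.35| > 3·4.85/0.6745 = 21.57.
So outliers lie outside [6.78, 49.92].
3.5: M = -3.46 → outlier.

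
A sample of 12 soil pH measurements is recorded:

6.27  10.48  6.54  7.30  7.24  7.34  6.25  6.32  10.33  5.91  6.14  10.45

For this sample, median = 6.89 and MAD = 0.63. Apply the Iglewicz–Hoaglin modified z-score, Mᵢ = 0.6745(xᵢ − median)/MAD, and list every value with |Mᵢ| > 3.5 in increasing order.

|Mᵢ| > 3.5 ⇔ |xᵢ − 6.89| > 3.5·0.63/0.6745 = 3.27.
So outliers lie outside [3.62, 10.16].
10.33: M = 3.68 → outlier.
10.45: M = 3.81 → outlier.
10.48: M = 3.84 → outlier.

10.33, 10.45, 10.48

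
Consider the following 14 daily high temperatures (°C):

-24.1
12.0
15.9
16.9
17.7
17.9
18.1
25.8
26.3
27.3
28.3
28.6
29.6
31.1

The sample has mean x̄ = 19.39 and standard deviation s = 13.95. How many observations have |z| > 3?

1

Cutoffs: x̄ ± 3s = [-22.46, 61.24].
Outside the cutoffs: -24.1.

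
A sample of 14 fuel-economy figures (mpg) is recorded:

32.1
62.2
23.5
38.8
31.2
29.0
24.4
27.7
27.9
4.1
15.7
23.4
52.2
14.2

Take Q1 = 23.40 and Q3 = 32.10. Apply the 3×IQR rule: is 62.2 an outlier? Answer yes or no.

yes

IQR = Q3 − Q1 = 32.10 − 23.40 = 8.70.
Lower fence = Q1 − 3·IQR = 23.40 − 26.10 = -2.70.
Upper fence = Q3 + 3·IQR = 32.10 + 26.10 = 58.20.
62.2 lies above the upper fence.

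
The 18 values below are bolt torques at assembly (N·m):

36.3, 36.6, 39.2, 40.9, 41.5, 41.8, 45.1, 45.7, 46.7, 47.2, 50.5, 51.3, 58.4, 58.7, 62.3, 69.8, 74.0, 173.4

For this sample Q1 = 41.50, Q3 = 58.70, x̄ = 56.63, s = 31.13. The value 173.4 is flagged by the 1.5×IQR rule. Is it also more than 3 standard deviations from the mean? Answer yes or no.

z = (173.4 − 56.63) / 31.13 = 3.75.
|z| = 3.75 > 3.

yes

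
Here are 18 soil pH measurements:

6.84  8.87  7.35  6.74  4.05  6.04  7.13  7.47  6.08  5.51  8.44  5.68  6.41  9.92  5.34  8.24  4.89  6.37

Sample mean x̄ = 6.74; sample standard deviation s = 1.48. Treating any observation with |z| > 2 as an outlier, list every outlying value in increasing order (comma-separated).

9.92

Cutoffs at x̄ ± 2s: 6.74 ± 2·1.48 = [3.78, 9.70].
9.92: z = 2.15, |z| > 2 → outlier.
Every other value lies within [3.78, 9.70].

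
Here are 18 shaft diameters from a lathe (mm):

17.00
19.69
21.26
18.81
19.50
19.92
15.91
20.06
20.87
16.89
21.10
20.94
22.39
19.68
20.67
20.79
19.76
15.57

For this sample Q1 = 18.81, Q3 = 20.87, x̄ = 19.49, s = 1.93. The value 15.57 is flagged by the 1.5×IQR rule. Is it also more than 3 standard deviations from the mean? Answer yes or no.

no

z = (15.57 − 19.49) / 1.93 = -2.03.
|z| = 2.03 ≤ 3.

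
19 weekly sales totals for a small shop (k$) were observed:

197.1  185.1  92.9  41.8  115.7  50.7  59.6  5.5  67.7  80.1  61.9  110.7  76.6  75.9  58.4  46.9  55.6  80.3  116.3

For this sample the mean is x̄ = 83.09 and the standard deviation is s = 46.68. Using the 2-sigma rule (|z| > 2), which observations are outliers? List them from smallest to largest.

185.1, 197.1

Cutoffs at x̄ ± 2s: 83.09 ± 2·46.68 = [-10.27, 176.45].
185.1: z = 2.19, |z| > 2 → outlier.
197.1: z = 2.44, |z| > 2 → outlier.
Every other value lies within [-10.27, 176.45].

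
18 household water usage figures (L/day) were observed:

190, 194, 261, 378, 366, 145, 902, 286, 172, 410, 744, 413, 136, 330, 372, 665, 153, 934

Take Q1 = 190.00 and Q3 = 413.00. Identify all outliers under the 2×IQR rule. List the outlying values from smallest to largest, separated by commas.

902, 934

IQR = Q3 − Q1 = 413.00 − 190.00 = 223.00.
Lower fence = Q1 − 2·IQR = 190.00 − 446.00 = -256.00.
Upper fence = Q3 + 2·IQR = 413.00 + 446.00 = 859.00.
902 > 859.00 → outlier.
934 > 859.00 → outlier.
All remaining values lie within [-256.00, 859.00].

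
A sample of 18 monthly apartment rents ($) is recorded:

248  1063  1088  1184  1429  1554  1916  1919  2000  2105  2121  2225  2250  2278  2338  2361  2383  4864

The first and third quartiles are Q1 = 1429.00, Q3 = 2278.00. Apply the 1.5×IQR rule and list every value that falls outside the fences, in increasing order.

4864

IQR = Q3 − Q1 = 2278.00 − 1429.00 = 849.00.
Lower fence = Q1 − 1.5·IQR = 1429.00 − 1273.50 = 155.50.
Upper fence = Q3 + 1.5·IQR = 2278.00 + 1273.50 = 3551.50.
4864 > 3551.50 → outlier.
All remaining values lie within [155.50, 3551.50].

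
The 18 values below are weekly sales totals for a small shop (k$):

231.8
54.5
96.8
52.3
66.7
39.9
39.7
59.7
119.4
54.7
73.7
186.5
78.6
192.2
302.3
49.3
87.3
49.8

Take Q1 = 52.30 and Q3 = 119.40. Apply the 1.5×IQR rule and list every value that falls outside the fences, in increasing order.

231.8, 302.3

IQR = Q3 − Q1 = 119.40 − 52.30 = 67.10.
Lower fence = Q1 − 1.5·IQR = 52.30 − 100.65 = -48.35.
Upper fence = Q3 + 1.5·IQR = 119.40 + 100.65 = 220.05.
231.8 > 220.05 → outlier.
302.3 > 220.05 → outlier.
All remaining values lie within [-48.35, 220.05].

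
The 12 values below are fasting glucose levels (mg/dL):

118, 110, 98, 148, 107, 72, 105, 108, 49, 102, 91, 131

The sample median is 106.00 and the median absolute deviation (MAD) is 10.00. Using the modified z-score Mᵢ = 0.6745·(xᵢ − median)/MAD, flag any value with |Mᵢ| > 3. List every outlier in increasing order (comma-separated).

|Mᵢ| > 3 ⇔ |xᵢ − 106.00| > 3·10.00/0.6745 = 44.48.
So outliers lie outside [61.52, 150.48].
49: M = -3.84 → outlier.

49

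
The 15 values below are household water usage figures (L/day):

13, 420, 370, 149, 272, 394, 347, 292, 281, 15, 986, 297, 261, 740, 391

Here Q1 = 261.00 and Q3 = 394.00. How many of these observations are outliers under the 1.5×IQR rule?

IQR = 133.00; fences at 261.00 − 199.50 = 61.50 and 394.00 + 199.50 = 593.50.
Outside the cutoffs: 13, 15, 740, 986.

4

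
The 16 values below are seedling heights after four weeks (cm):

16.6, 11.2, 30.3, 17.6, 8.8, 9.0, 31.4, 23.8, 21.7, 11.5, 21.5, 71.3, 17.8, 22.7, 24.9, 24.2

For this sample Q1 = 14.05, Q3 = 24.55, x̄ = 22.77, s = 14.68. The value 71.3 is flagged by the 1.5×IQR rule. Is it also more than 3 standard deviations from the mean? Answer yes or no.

z = (71.3 − 22.77) / 14.68 = 3.31.
|z| = 3.31 > 3.

yes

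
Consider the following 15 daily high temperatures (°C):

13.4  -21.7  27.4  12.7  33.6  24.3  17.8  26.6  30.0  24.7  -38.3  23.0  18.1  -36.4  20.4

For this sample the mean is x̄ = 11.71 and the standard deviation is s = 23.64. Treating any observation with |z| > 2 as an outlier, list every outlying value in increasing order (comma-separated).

-38.3, -36.4

Cutoffs at x̄ ± 2s: 11.71 ± 2·23.64 = [-35.57, 58.99].
-38.3: z = -2.12, |z| > 2 → outlier.
-36.4: z = -2.04, |z| > 2 → outlier.
Every other value lies within [-35.57, 58.99].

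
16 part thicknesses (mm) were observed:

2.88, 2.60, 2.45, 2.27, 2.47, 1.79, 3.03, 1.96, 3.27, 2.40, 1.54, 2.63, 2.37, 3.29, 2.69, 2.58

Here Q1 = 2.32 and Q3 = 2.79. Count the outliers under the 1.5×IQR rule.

1

IQR = 0.47; fences at 2.32 − 0.705 = 1.615 and 2.79 + 0.705 = 3.495.
Outside the cutoffs: 1.54.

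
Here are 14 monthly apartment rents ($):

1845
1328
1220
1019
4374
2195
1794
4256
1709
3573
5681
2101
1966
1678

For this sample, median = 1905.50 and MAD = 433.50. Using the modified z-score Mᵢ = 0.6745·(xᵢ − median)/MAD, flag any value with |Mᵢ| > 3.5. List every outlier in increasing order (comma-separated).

|Mᵢ| > 3.5 ⇔ |xᵢ − 1905.50| > 3.5·433.50/0.6745 = 2249.44.
So outliers lie outside [-343.94, 4154.94].
4256: M = 3.66 → outlier.
4374: M = 3.84 → outlier.
5681: M = 5.87 → outlier.

4256, 4374, 5681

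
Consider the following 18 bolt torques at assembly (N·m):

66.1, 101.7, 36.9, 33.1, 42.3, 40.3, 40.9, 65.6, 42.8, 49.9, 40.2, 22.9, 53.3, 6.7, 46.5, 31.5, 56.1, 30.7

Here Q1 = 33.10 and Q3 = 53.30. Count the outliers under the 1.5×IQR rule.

IQR = 20.20; fences at 33.10 − 30.30 = 2.80 and 53.30 + 30.30 = 83.60.
Outside the cutoffs: 101.7.

1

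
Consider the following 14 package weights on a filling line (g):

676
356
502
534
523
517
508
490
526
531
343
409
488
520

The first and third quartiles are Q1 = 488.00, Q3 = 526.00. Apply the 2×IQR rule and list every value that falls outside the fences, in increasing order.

IQR = Q3 − Q1 = 526.00 − 488.00 = 38.00.
Lower fence = Q1 − 2·IQR = 488.00 − 76.00 = 412.00.
Upper fence = Q3 + 2·IQR = 526.00 + 76.00 = 602.00.
343 < 412.00 → outlier.
356 < 412.00 → outlier.
409 < 412.00 → outlier.
676 > 602.00 → outlier.
All remaining values lie within [412.00, 602.00].

343, 356, 409, 676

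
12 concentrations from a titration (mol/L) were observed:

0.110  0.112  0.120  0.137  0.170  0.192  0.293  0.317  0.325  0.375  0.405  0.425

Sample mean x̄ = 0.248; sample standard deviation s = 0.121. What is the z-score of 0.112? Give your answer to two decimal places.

z = (0.112 − 0.248) / 0.121 = -1.12.

-1.12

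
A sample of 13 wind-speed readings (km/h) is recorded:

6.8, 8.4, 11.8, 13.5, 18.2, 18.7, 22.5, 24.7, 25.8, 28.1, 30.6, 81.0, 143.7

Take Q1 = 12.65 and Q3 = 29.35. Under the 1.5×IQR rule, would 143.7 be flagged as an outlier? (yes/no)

yes

IQR = Q3 − Q1 = 29.35 − 12.65 = 16.70.
Lower fence = Q1 − 1.5·IQR = 12.65 − 25.05 = -12.40.
Upper fence = Q3 + 1.5·IQR = 29.35 + 25.05 = 54.40.
143.7 lies above the upper fence.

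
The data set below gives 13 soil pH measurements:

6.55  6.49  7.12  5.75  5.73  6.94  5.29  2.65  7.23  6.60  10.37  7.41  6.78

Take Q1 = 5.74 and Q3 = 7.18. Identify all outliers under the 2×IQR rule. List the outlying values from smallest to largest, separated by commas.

IQR = Q3 − Q1 = 7.18 − 5.74 = 1.44.
Lower fence = Q1 − 2·IQR = 5.74 − 2.88 = 2.86.
Upper fence = Q3 + 2·IQR = 7.18 + 2.88 = 10.06.
2.65 < 2.86 → outlier.
10.37 > 10.06 → outlier.
All remaining values lie within [2.86, 10.06].

2.65, 10.37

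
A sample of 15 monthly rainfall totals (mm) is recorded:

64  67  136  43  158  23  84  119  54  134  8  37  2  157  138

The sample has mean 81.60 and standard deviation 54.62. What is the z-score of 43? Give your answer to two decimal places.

-0.71

z = (43 − 81.60) / 54.62 = -0.71.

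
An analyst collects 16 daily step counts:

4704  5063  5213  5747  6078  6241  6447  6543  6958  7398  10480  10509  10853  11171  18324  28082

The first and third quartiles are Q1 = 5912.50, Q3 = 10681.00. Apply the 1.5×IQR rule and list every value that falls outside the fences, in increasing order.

IQR = Q3 − Q1 = 10681.00 − 5912.50 = 4768.50.
Lower fence = Q1 − 1.5·IQR = 5912.50 − 7152.75 = -1240.25.
Upper fence = Q3 + 1.5·IQR = 10681.00 + 7152.75 = 17833.75.
18324 > 17833.75 → outlier.
28082 > 17833.75 → outlier.
All remaining values lie within [-1240.25, 17833.75].

18324, 28082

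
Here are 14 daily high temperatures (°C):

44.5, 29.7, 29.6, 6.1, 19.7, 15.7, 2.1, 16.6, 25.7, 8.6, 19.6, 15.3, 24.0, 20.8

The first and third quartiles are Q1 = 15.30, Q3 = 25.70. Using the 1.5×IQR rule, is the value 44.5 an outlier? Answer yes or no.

yes

IQR = Q3 − Q1 = 25.70 − 15.30 = 10.40.
Lower fence = Q1 − 1.5·IQR = 15.30 − 15.60 = -0.30.
Upper fence = Q3 + 1.5·IQR = 25.70 + 15.60 = 41.30.
44.5 lies above the upper fence.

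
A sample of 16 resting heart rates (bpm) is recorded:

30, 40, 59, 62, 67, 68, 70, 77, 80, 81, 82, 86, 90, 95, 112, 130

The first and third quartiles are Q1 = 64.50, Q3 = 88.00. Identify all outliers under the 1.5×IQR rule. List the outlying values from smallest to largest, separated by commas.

130

IQR = Q3 − Q1 = 88.00 − 64.50 = 23.50.
Lower fence = Q1 − 1.5·IQR = 64.50 − 35.25 = 29.25.
Upper fence = Q3 + 1.5·IQR = 88.00 + 35.25 = 123.25.
130 > 123.25 → outlier.
All remaining values lie within [29.25, 123.25].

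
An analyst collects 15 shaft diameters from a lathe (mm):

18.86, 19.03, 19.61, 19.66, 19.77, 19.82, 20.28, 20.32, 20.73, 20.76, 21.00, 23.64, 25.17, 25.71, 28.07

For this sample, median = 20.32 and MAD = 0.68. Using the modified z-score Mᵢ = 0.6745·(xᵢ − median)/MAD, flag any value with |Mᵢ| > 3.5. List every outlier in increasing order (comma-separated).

25.17, 25.71, 28.07

|Mᵢ| > 3.5 ⇔ |xᵢ − 20.32| > 3.5·0.68/0.6745 = 3.53.
So outliers lie outside [16.79, 23.85].
25.17: M = 4.81 → outlier.
25.71: M = 5.35 → outlier.
28.07: M = 7.69 → outlier.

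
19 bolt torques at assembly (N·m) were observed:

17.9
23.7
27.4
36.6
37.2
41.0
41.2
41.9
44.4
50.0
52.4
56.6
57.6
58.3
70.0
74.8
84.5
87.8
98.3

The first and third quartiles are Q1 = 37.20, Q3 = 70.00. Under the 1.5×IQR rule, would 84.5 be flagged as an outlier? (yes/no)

no

IQR = Q3 − Q1 = 70.00 − 37.20 = 32.80.
Lower fence = Q1 − 1.5·IQR = 37.20 − 49.20 = -12.00.
Upper fence = Q3 + 1.5·IQR = 70.00 + 49.20 = 119.20.
84.5 lies within [-12.00, 119.20].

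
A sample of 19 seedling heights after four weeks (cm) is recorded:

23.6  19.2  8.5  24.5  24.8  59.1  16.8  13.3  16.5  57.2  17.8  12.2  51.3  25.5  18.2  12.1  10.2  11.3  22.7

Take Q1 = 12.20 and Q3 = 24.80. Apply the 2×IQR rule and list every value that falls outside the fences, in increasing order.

IQR = Q3 − Q1 = 24.80 − 12.20 = 12.60.
Lower fence = Q1 − 2·IQR = 12.20 − 25.20 = -13.00.
Upper fence = Q3 + 2·IQR = 24.80 + 25.20 = 50.00.
51.3 > 50.00 → outlier.
57.2 > 50.00 → outlier.
59.1 > 50.00 → outlier.
All remaining values lie within [-13.00, 50.00].

51.3, 57.2, 59.1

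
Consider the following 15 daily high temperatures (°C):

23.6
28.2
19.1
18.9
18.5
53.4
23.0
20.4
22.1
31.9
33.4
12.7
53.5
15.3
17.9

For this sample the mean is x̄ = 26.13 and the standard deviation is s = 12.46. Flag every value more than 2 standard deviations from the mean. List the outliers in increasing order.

Cutoffs at x̄ ± 2s: 26.13 ± 2·12.46 = [1.21, 51.05].
53.4: z = 2.19, |z| > 2 → outlier.
53.5: z = 2.20, |z| > 2 → outlier.
Every other value lies within [1.21, 51.05].

53.4, 53.5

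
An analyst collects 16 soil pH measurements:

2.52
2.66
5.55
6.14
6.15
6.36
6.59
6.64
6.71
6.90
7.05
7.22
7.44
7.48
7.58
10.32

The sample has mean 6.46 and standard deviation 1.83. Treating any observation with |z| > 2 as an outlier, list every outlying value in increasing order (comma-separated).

2.52, 2.66, 10.32

Cutoffs at x̄ ± 2s: 6.46 ± 2·1.83 = [2.80, 10.12].
2.52: z = -2.15, |z| > 2 → outlier.
2.66: z = -2.08, |z| > 2 → outlier.
10.32: z = 2.11, |z| > 2 → outlier.
Every other value lies within [2.80, 10.12].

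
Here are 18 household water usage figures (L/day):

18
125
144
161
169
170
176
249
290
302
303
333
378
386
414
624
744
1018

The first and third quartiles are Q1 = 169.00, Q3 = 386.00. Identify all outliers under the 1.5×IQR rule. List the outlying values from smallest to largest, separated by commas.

744, 1018

IQR = Q3 − Q1 = 386.00 − 169.00 = 217.00.
Lower fence = Q1 − 1.5·IQR = 169.00 − 325.50 = -156.50.
Upper fence = Q3 + 1.5·IQR = 386.00 + 325.50 = 711.50.
744 > 711.50 → outlier.
1018 > 711.50 → outlier.
All remaining values lie within [-156.50, 711.50].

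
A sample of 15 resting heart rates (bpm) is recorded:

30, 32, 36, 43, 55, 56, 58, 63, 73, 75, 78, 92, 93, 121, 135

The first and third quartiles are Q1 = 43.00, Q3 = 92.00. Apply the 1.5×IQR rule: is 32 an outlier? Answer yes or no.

no

IQR = Q3 − Q1 = 92.00 − 43.00 = 49.00.
Lower fence = Q1 − 1.5·IQR = 43.00 − 73.50 = -30.50.
Upper fence = Q3 + 1.5·IQR = 92.00 + 73.50 = 165.50.
32 lies within [-30.50, 165.50].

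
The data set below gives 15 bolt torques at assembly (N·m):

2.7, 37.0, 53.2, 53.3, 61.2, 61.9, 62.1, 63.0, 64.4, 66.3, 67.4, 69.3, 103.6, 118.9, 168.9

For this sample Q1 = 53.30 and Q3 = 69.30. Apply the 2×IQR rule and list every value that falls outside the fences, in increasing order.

2.7, 103.6, 118.9, 168.9

IQR = Q3 − Q1 = 69.30 − 53.30 = 16.00.
Lower fence = Q1 − 2·IQR = 53.30 − 32.00 = 21.30.
Upper fence = Q3 + 2·IQR = 69.30 + 32.00 = 101.30.
2.7 < 21.30 → outlier.
103.6 > 101.30 → outlier.
118.9 > 101.30 → outlier.
168.9 > 101.30 → outlier.
All remaining values lie within [21.30, 101.30].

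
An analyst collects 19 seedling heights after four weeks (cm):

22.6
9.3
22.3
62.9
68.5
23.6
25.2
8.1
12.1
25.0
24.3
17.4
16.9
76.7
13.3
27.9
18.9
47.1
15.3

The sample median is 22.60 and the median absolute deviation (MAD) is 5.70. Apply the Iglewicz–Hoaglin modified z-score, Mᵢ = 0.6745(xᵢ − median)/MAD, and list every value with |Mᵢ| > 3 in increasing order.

|Mᵢ| > 3 ⇔ |xᵢ − 22.60| > 3·5.70/0.6745 = 25.35.
So outliers lie outside [-2.75, 47.95].
62.9: M = 4.77 → outlier.
68.5: M = 5.43 → outlier.
76.7: M = 6.40 → outlier.

62.9, 68.5, 76.7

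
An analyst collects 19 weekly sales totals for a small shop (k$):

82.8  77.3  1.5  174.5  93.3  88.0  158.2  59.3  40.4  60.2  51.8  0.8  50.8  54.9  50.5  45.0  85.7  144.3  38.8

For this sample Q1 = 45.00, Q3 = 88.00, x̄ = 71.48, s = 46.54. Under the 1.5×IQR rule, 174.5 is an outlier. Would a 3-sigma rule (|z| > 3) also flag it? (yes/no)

z = (174.5 − 71.48) / 46.54 = 2.21.
|z| = 2.21 ≤ 3.

no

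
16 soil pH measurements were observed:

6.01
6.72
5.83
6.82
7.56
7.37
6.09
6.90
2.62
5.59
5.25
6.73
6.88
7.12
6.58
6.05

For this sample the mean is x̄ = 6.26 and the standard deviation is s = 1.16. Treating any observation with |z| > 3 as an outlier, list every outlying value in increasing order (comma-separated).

2.62

Cutoffs at x̄ ± 3s: 6.26 ± 3·1.16 = [2.78, 9.74].
2.62: z = -3.14, |z| > 3 → outlier.
Every other value lies within [2.78, 9.74].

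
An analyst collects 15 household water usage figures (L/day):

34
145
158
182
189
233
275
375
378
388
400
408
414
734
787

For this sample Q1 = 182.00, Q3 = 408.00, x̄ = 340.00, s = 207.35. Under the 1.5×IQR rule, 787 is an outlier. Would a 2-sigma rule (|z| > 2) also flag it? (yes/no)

yes

z = (787 − 340.00) / 207.35 = 2.16.
|z| = 2.16 > 2.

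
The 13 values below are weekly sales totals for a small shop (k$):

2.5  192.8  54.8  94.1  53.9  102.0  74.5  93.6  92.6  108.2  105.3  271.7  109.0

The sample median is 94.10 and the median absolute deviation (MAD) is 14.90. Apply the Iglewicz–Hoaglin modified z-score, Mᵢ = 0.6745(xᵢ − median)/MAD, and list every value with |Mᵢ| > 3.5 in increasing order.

2.5, 192.8, 271.7

|Mᵢ| > 3.5 ⇔ |xᵢ − 94.10| > 3.5·14.90/0.6745 = 77.32.
So outliers lie outside [16.78, 171.42].
2.5: M = -4.15 → outlier.
192.8: M = 4.47 → outlier.
271.7: M = 8.04 → outlier.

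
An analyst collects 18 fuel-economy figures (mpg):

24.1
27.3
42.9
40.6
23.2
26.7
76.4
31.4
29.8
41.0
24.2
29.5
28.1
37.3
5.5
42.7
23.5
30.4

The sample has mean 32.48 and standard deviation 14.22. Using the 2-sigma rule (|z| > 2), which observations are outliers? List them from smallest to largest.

Cutoffs at x̄ ± 2s: 32.48 ± 2·14.22 = [4.04, 60.92].
76.4: z = 3.09, |z| > 2 → outlier.
Every other value lies within [4.04, 60.92].

76.4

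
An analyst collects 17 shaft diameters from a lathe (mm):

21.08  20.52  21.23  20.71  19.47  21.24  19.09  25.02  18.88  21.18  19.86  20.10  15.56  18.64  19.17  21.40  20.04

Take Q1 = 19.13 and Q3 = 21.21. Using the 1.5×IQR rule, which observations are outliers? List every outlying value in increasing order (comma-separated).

IQR = Q3 − Q1 = 21.21 − 19.13 = 2.08.
Lower fence = Q1 − 1.5·IQR = 19.13 − 3.12 = 16.01.
Upper fence = Q3 + 1.5·IQR = 21.21 + 3.12 = 24.33.
15.56 < 16.01 → outlier.
25.02 > 24.33 → outlier.
All remaining values lie within [16.01, 24.33].

15.56, 25.02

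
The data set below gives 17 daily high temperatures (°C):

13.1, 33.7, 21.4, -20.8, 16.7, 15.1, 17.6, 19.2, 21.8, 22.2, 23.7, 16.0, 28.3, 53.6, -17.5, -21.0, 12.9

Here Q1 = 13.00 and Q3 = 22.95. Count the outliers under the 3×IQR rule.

4

IQR = 9.95; fences at 13.00 − 29.85 = -16.85 and 22.95 + 29.85 = 52.80.
Outside the cutoffs: -21.0, -20.8, -17.5, 53.6.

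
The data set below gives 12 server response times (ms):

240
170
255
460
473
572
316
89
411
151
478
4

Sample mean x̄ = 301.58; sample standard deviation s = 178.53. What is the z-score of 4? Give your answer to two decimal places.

-1.67

z = (4 − 301.58) / 178.53 = -1.67.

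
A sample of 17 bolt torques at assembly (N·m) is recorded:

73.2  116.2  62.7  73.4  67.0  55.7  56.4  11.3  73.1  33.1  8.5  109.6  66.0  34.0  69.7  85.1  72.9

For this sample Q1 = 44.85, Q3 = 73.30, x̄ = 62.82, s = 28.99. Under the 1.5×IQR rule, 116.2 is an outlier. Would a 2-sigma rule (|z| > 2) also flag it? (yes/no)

no

z = (116.2 − 62.82) / 28.99 = 1.84.
|z| = 1.84 ≤ 2.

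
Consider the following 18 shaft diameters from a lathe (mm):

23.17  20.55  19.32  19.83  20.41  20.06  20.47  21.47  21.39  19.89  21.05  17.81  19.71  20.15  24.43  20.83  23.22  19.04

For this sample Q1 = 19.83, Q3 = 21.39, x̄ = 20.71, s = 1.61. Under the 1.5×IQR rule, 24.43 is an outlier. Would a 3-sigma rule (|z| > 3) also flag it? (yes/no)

no

z = (24.43 − 20.71) / 1.61 = 2.31.
|z| = 2.31 ≤ 3.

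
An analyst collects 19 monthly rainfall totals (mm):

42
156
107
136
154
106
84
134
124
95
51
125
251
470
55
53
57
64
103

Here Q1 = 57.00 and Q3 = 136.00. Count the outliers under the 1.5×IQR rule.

IQR = 79.00; fences at 57.00 − 118.50 = -61.50 and 136.00 + 118.50 = 254.50.
Outside the cutoffs: 470.

1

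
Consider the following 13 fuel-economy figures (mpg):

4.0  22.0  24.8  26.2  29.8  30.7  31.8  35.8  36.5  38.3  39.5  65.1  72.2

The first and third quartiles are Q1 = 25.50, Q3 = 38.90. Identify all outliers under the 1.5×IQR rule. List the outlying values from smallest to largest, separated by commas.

IQR = Q3 − Q1 = 38.90 − 25.50 = 13.40.
Lower fence = Q1 − 1.5·IQR = 25.50 − 20.10 = 5.40.
Upper fence = Q3 + 1.5·IQR = 38.90 + 20.10 = 59.00.
4.0 < 5.40 → outlier.
65.1 > 59.00 → outlier.
72.2 > 59.00 → outlier.
All remaining values lie within [5.40, 59.00].

4.0, 65.1, 72.2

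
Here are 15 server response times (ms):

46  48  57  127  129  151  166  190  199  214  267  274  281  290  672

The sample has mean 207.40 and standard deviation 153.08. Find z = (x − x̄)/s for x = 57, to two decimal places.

z = (57 − 207.40) / 153.08 = -0.98.

-0.98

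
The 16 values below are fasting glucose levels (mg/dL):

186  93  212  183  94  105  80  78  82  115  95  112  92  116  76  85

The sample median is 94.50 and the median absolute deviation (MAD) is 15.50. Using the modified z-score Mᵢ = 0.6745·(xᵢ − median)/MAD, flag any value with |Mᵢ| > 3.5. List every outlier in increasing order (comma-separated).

183, 186, 212

|Mᵢ| > 3.5 ⇔ |xᵢ − 94.50| > 3.5·15.50/0.6745 = 80.43.
So outliers lie outside [14.07, 174.93].
183: M = 3.85 → outlier.
186: M = 3.98 → outlier.
212: M = 5.11 → outlier.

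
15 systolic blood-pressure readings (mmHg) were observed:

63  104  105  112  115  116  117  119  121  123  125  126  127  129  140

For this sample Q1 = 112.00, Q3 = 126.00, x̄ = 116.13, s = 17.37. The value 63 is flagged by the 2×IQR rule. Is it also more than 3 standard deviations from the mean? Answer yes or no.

z = (63 − 116.13) / 17.37 = -3.06.
|z| = 3.06 > 3.

yes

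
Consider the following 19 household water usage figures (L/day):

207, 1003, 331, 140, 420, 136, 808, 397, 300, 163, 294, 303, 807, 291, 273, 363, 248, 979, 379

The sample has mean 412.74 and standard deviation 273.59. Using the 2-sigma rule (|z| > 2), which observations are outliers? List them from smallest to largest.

979, 1003

Cutoffs at x̄ ± 2s: 412.74 ± 2·273.59 = [-134.44, 959.92].
979: z = 2.07, |z| > 2 → outlier.
1003: z = 2.16, |z| > 2 → outlier.
Every other value lies within [-134.44, 959.92].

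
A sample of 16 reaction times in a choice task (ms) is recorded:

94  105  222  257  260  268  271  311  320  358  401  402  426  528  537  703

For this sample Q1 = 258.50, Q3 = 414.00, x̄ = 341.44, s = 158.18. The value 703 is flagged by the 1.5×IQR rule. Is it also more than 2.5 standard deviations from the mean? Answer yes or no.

no

z = (703 − 341.44) / 158.18 = 2.29.
|z| = 2.29 ≤ 2.5.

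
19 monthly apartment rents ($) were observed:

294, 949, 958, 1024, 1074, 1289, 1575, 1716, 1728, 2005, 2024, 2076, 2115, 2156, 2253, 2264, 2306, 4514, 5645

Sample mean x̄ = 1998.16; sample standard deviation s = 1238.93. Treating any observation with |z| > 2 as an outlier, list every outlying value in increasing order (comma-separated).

4514, 5645

Cutoffs at x̄ ± 2s: 1998.16 ± 2·1238.93 = [-479.70, 4476.02].
4514: z = 2.03, |z| > 2 → outlier.
5645: z = 2.94, |z| > 2 → outlier.
Every other value lies within [-479.70, 4476.02].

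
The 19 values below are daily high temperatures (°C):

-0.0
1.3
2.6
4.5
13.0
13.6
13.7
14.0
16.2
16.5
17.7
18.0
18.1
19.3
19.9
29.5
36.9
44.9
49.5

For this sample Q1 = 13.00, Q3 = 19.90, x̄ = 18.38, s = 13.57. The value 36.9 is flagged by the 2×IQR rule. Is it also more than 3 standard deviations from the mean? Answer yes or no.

no

z = (36.9 − 18.38) / 13.57 = 1.36.
|z| = 1.36 ≤ 3.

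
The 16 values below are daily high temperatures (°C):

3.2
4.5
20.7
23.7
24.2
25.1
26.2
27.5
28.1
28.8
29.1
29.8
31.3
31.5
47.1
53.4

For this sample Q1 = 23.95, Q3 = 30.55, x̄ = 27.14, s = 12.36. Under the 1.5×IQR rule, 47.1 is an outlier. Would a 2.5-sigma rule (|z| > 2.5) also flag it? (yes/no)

z = (47.1 − 27.14) / 12.36 = 1.61.
|z| = 1.61 ≤ 2.5.

no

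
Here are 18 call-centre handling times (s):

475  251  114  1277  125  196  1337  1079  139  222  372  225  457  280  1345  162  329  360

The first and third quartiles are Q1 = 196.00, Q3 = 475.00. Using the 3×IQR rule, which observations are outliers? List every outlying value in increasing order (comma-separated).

1337, 1345

IQR = Q3 − Q1 = 475.00 − 196.00 = 279.00.
Lower fence = Q1 − 3·IQR = 196.00 − 837.00 = -641.00.
Upper fence = Q3 + 3·IQR = 475.00 + 837.00 = 1312.00.
1337 > 1312.00 → outlier.
1345 > 1312.00 → outlier.
All remaining values lie within [-641.00, 1312.00].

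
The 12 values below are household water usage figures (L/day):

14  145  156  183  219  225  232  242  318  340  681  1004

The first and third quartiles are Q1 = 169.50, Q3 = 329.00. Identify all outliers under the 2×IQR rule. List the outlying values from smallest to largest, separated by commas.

IQR = Q3 − Q1 = 329.00 − 169.50 = 159.50.
Lower fence = Q1 − 2·IQR = 169.50 − 319.00 = -149.50.
Upper fence = Q3 + 2·IQR = 329.00 + 319.00 = 648.00.
681 > 648.00 → outlier.
1004 > 648.00 → outlier.
All remaining values lie within [-149.50, 648.00].

681, 1004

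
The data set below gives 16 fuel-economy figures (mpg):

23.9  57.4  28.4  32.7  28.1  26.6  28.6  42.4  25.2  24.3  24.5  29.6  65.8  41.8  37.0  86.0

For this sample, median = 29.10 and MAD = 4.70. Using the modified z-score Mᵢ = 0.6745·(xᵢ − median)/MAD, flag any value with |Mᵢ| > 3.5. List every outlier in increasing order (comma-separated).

|Mᵢ| > 3.5 ⇔ |xᵢ − 29.10| > 3.5·4.70/0.6745 = 24.39.
So outliers lie outside [4.71, 53.49].
57.4: M = 4.06 → outlier.
65.8: M = 5.27 → outlier.
86.0: M = 8.17 → outlier.

57.4, 65.8, 86.0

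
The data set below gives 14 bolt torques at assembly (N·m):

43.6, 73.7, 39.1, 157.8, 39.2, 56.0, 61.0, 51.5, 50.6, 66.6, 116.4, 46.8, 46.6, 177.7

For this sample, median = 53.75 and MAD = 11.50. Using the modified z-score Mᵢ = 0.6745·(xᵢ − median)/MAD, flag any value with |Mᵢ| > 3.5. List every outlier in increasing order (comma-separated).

116.4, 157.8, 177.7

|Mᵢ| > 3.5 ⇔ |xᵢ − 53.75| > 3.5·11.50/0.6745 = 59.67.
So outliers lie outside [-5.92, 113.42].
116.4: M = 3.67 → outlier.
157.8: M = 6.10 → outlier.
177.7: M = 7.27 → outlier.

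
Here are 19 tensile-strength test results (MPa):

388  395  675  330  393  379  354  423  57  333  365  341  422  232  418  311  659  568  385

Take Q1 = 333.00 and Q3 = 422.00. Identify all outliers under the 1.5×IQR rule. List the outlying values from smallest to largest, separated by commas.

IQR = Q3 − Q1 = 422.00 − 333.00 = 89.00.
Lower fence = Q1 − 1.5·IQR = 333.00 − 133.50 = 199.50.
Upper fence = Q3 + 1.5·IQR = 422.00 + 133.50 = 555.50.
57 < 199.50 → outlier.
568 > 555.50 → outlier.
659 > 555.50 → outlier.
675 > 555.50 → outlier.
All remaining values lie within [199.50, 555.50].

57, 568, 659, 675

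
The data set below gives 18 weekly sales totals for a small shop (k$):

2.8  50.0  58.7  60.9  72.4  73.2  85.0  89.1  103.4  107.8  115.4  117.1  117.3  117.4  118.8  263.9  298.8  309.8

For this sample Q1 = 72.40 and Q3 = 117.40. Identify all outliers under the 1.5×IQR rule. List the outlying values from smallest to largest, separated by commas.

IQR = Q3 − Q1 = 117.40 − 72.40 = 45.00.
Lower fence = Q1 − 1.5·IQR = 72.40 − 67.50 = 4.90.
Upper fence = Q3 + 1.5·IQR = 117.40 + 67.50 = 184.90.
2.8 < 4.90 → outlier.
263.9 > 184.90 → outlier.
298.8 > 184.90 → outlier.
309.8 > 184.90 → outlier.
All remaining values lie within [4.90, 184.90].

2.8, 263.9, 298.8, 309.8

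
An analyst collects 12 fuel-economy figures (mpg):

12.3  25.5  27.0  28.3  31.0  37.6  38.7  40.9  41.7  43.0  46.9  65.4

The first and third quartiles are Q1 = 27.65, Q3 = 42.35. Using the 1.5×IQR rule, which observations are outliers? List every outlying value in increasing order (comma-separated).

IQR = Q3 − Q1 = 42.35 − 27.65 = 14.70.
Lower fence = Q1 − 1.5·IQR = 27.65 − 22.05 = 5.60.
Upper fence = Q3 + 1.5·IQR = 42.35 + 22.05 = 64.40.
65.4 > 64.40 → outlier.
All remaining values lie within [5.60, 64.40].

65.4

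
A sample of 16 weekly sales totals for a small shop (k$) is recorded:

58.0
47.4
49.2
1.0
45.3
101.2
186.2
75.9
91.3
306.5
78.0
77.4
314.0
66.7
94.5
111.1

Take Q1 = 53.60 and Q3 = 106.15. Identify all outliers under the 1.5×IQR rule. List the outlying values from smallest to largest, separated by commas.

IQR = Q3 − Q1 = 106.15 − 53.60 = 52.55.
Lower fence = Q1 − 1.5·IQR = 53.60 − 78.825 = -25.225.
Upper fence = Q3 + 1.5·IQR = 106.15 + 78.825 = 184.975.
186.2 > 184.975 → outlier.
306.5 > 184.975 → outlier.
314.0 > 184.975 → outlier.
All remaining values lie within [-25.225, 184.975].

186.2, 306.5, 314.0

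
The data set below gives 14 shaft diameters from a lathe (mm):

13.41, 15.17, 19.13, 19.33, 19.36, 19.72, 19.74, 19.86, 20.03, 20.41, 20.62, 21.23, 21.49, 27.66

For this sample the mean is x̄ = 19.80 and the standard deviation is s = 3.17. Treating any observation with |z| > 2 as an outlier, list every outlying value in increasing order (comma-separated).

Cutoffs at x̄ ± 2s: 19.80 ± 2·3.17 = [13.46, 26.14].
13.41: z = -2.02, |z| > 2 → outlier.
27.66: z = 2.48, |z| > 2 → outlier.
Every other value lies within [13.46, 26.14].

13.41, 27.66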